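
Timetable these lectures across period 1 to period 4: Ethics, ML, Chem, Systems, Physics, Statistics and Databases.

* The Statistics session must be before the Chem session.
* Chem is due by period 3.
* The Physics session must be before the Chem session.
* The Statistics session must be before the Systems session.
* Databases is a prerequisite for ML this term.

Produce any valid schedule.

Ethics=period 1, Databases=period 1, Systems=period 2, ML=period 2, Physics=period 1, Chem=period 2, Statistics=period 1

Checking: Databases(period 1) before ML(period 2); Statistics(period 1) before Chem(period 2); Statistics(period 1) before Systems(period 2); Physics(period 1) before Chem(period 2); Chem=period 2 in [period 1,period 3].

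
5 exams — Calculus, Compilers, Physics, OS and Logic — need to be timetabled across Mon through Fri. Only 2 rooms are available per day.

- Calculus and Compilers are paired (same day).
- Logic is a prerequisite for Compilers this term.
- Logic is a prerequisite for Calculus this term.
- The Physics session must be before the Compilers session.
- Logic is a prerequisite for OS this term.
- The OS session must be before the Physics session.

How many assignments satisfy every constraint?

5

Splitting on Calculus: it can be Thu (1), Fri (4). Listing each branch's schedules as (Compilers, Physics, OS, Logic):
Calculus=Thu: (Thu,Wed,Tue,Mon) — 1.
Calculus=Fri: (Fri,Wed,Tue,Mon) (Fri,Thu,Tue,Mon) (Fri,Thu,Wed,Mon) (Fri,Thu,Wed,Tue) — 4.
Summing: 1 + 4 = 5.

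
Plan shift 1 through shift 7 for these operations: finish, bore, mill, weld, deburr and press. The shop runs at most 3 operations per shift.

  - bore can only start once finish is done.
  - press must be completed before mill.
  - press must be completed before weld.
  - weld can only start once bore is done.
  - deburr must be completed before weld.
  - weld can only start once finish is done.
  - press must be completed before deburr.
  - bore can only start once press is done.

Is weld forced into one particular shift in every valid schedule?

No

weld can be shift 3 (e.g. press=shift 1, deburr=shift 2, mill=shift 2, weld=shift 3, bore=shift 2, finish=shift 1) or shift 4 (e.g. bore=shift 2, press=shift 1, deburr=shift 2, weld=shift 4, finish=shift 1, mill=shift 2).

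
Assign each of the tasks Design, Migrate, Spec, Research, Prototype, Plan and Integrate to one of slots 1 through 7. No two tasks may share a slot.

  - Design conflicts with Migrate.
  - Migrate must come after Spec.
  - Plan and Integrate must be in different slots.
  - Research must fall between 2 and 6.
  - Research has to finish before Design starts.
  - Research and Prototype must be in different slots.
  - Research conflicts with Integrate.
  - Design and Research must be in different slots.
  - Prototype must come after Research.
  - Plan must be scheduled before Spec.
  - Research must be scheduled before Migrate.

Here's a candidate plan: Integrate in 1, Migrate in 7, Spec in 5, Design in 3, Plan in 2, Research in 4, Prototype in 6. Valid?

Plan and Integrate must be in different slots — holds.
Design conflicts with Migrate — holds.
Migrate must come after Spec — holds.
Research conflicts with Integrate — holds.
Prototype must come after Research — holds.
Research and Prototype must be in different slots — holds.
Plan must be scheduled before Spec — holds.
Research has to finish before Design starts — violated.
Research must be scheduled before Migrate — holds.
Design and Research must be in different slots — holds.
Research must fall between 2 and 6 — holds.
No two tasks may share a slot — holds.

No. Research has to finish before Design starts is not satisfied.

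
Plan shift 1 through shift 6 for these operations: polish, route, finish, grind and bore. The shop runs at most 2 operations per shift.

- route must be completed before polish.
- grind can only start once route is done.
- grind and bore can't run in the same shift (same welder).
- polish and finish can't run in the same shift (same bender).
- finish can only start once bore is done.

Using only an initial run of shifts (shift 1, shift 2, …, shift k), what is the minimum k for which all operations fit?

3

The precedence chain requires at least 2 distinct shifts.
With at most 2 per shift and 5 operations, at least 3 shifts are needed.
3 works (last occupied shift: shift 3): for example finish -> shift 3, route -> shift 1, polish -> shift 2, grind -> shift 2, bore -> shift 1.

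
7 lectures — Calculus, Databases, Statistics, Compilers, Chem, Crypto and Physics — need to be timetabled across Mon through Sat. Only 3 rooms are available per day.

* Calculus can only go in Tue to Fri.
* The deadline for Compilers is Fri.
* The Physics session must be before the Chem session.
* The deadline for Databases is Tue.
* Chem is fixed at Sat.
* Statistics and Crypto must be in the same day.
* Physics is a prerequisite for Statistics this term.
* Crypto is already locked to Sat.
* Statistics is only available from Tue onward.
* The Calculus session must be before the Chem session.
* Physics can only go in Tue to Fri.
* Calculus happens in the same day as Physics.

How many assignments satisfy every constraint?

39

Splitting on Calculus: it can be Tue (9), Wed (10), Thu (10), Fri (10). Listing each branch's schedules as (Databases, Statistics, Compilers, Chem, Crypto, Physics):
Calculus=Tue: (Mon,Sat,Mon,Sat,Sat,Tue) (Mon,Sat,Tue,Sat,Sat,Tue) (Mon,Sat,Wed,Sat,Sat,Tue) (Mon,Sat,Thu,Sat,Sat,Tue) (Mon,Sat,Fri,Sat,Sat,Tue) (Tue,Sat,Mon,Sat,Sat,Tue) (Tue,Sat,Wed,Sat,Sat,Tue) (Tue,Sat,Thu,Sat,Sat,Tue) (Tue,Sat,Fri,Sat,Sat,Tue) — 9.
Calculus=Wed: (Mon,Sat,Mon,Sat,Sat,Wed) (Mon,Sat,Tue,Sat,Sat,Wed) (Mon,Sat,Wed,Sat,Sat,Wed) (Mon,Sat,Thu,Sat,Sat,Wed) (Mon,Sat,Fri,Sat,Sat,Wed) (Tue,Sat,Mon,Sat,Sat,Wed) (Tue,Sat,Tue,Sat,Sat,Wed) (Tue,Sat,Wed,Sat,Sat,Wed) (Tue,Sat,Thu,Sat,Sat,Wed) (Tue,Sat,Fri,Sat,Sat,Wed) — 10.
Calculus=Thu: (Mon,Sat,Mon,Sat,Sat,Thu) (Mon,Sat,Tue,Sat,Sat,Thu) (Mon,Sat,Wed,Sat,Sat,Thu) (Mon,Sat,Thu,Sat,Sat,Thu) (Mon,Sat,Fri,Sat,Sat,Thu) (Tue,Sat,Mon,Sat,Sat,Thu) (Tue,Sat,Tue,Sat,Sat,Thu) (Tue,Sat,Wed,Sat,Sat,Thu) (Tue,Sat,Thu,Sat,Sat,Thu) (Tue,Sat,Fri,Sat,Sat,Thu) — 10.
Calculus=Fri: (Mon,Sat,Mon,Sat,Sat,Fri) (Mon,Sat,Tue,Sat,Sat,Fri) (Mon,Sat,Wed,Sat,Sat,Fri) (Mon,Sat,Thu,Sat,Sat,Fri) (Mon,Sat,Fri,Sat,Sat,Fri) (Tue,Sat,Mon,Sat,Sat,Fri) (Tue,Sat,Tue,Sat,Sat,Fri) (Tue,Sat,Wed,Sat,Sat,Fri) (Tue,Sat,Thu,Sat,Sat,Fri) (Tue,Sat,Fri,Sat,Sat,Fri) — 10.
Summing: 9 + 10 + 10 + 10 = 39.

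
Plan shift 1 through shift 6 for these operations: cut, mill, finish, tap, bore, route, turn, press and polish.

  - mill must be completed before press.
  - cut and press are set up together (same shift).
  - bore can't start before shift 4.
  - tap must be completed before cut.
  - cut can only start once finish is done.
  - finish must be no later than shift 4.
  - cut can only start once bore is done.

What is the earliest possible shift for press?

shift 5

Press must be in the same shift as cut, which can't be before shift 5, so press is at least shift 5.
press at shift 5 is achievable: mill -> shift 1; bore -> shift 4; cut -> shift 5; tap -> shift 1; finish -> shift 1; press -> shift 5; turn -> shift 1; route -> shift 1; polish -> shift 1.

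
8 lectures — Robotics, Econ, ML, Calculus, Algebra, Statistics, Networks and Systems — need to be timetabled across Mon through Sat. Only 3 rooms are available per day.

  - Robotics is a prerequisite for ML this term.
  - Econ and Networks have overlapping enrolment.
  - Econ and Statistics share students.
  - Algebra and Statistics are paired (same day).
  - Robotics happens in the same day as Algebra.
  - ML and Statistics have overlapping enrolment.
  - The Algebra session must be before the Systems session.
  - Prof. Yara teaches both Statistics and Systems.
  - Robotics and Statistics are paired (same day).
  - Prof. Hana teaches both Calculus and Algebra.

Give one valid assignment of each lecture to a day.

Statistics -> Mon, Networks -> Wed, Algebra -> Mon, Econ -> Tue, Robotics -> Mon, Systems -> Tue, Calculus -> Wed, ML -> Tue

Checking: Algebra(Mon) before Systems(Tue); Robotics(Mon) before ML(Tue); Calculus(Wed) != Algebra(Mon); Econ(Tue) != Networks(Wed); ML(Tue) != Statistics(Mon); Statistics(Mon) != Systems(Tue); Econ(Tue) != Statistics(Mon); Robotics = Algebra = Mon; Robotics = Statistics = Mon; Algebra = Statistics = Mon; max 3 per day (cap 3).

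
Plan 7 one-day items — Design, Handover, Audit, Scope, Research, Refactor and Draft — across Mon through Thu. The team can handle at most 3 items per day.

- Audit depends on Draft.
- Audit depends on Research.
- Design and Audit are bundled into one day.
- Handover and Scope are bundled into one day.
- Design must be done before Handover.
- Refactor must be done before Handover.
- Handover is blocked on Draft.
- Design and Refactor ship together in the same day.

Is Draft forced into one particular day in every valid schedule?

Draft can be Mon (e.g. Refactor=Tue; Handover=Wed; Design=Tue; Research=Mon; Audit=Tue; Scope=Wed; Draft=Mon) or Tue (e.g. Handover=Thu, Research=Mon, Draft=Tue, Design=Wed, Refactor=Wed, Audit=Wed, Scope=Thu).

No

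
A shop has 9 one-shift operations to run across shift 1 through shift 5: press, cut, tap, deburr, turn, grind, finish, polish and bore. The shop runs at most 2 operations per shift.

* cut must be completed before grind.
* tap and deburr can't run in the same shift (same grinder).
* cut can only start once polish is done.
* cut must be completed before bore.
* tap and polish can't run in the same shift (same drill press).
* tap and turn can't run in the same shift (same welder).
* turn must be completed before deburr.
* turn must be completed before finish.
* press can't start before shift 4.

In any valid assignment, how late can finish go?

Precedence pushes finish to at least shift 2.
finish at shift 5 is achievable: tap=shift 4, grind=shift 3, polish=shift 1, cut=shift 2, press=shift 4, deburr=shift 2, finish=shift 5, bore=shift 3, turn=shift 1.

shift 5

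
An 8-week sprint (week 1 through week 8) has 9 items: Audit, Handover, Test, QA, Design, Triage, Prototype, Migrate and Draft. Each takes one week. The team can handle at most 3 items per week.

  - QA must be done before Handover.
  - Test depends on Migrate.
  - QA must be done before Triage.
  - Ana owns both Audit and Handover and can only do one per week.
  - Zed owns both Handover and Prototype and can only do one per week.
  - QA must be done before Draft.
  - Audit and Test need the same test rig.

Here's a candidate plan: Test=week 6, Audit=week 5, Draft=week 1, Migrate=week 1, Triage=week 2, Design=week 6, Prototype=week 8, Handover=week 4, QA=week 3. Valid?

Invalid. QA must be done before Draft.

Zed owns both Handover and Prototype and can only do one per week — holds.
QA must be done before Draft — violated.
QA must be done before Triage — violated.
Audit and Test need the same test rig — holds.
Ana owns both Audit and Handover and can only do one per week — holds.
Test depends on Migrate — holds.
The team can handle at most 3 items per week — holds.
QA must be done before Handover — holds.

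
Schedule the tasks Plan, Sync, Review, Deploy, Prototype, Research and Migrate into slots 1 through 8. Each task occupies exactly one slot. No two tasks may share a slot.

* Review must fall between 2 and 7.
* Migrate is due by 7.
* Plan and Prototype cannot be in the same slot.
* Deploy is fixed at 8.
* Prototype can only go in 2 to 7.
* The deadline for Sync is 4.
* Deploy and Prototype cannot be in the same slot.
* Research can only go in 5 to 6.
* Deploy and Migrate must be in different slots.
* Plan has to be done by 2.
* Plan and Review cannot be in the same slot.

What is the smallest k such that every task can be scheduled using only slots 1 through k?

8 slots

With at most 1 per slot and 7 tasks, at least 7 slots are needed.
Deploy can't be placed before 8, so the schedule must run through at least slot 8.
8 works (last occupied slot: 8): for example Migrate in 6; Research in 5; Review in 3; Deploy in 8; Sync in 2; Plan in 1; Prototype in 4.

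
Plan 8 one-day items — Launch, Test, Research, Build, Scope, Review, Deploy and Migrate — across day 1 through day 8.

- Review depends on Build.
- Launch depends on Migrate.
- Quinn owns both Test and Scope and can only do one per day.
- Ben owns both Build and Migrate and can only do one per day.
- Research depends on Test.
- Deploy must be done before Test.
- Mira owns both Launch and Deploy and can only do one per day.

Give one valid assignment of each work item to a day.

Build in day 2; Scope in day 1; Migrate in day 1; Review in day 3; Deploy in day 1; Test in day 2; Launch in day 2; Research in day 3

Checking: Deploy(day 1) before Test(day 2); Migrate(day 1) before Launch(day 2); Test(day 2) before Research(day 3); Build(day 2) before Review(day 3); Build(day 2) != Migrate(day 1); Test(day 2) != Scope(day 1); Launch(day 2) != Deploy(day 1).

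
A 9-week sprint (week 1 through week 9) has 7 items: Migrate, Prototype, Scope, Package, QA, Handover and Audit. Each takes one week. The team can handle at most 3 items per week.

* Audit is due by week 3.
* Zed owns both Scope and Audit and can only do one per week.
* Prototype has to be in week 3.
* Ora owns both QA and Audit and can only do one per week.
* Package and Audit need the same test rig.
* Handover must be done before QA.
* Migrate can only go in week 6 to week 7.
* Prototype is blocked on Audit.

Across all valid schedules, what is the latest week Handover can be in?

week 8

Downstream work caps Handover at week 8.
Handover at week 8 is achievable: Scope=week 2; Prototype=week 3; Migrate=week 6; Handover=week 8; QA=week 9; Audit=week 1; Package=week 2.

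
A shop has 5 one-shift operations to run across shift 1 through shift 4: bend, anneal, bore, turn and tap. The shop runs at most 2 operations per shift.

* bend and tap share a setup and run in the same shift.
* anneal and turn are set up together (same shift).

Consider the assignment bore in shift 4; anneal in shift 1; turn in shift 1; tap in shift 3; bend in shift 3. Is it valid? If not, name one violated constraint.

anneal and turn are set up together (same shift) — holds.
The shop runs at most 2 operations per shift — holds.
bend and tap share a setup and run in the same shift — holds.

Yes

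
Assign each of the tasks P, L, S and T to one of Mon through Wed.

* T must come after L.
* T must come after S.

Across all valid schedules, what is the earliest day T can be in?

Precedence pushes T to at least Tue.
T at Tue is achievable: P -> Mon, T -> Tue, L -> Mon, S -> Mon.

Tue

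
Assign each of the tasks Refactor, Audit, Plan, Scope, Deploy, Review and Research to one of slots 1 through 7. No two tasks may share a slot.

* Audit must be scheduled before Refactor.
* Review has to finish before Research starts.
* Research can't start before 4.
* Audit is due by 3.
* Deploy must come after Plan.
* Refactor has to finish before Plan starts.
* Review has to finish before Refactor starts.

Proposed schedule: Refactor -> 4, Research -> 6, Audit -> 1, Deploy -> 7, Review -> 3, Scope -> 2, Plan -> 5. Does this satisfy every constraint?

No two tasks may share a slot — holds.
Audit must be scheduled before Refactor — holds.
Audit is due by 3 — holds.
Research can't start before 4 — holds.
Review has to finish before Refactor starts — holds.
Deploy must come after Plan — holds.
Review has to finish before Research starts — holds.
Refactor has to finish before Plan starts — holds.

Valid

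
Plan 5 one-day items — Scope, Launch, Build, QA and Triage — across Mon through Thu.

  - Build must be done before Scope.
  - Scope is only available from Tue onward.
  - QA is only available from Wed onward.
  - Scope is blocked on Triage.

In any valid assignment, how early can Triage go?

Downstream work caps Triage at Wed.
Triage at Mon is achievable: Scope=Tue; Triage=Mon; Build=Mon; QA=Wed; Launch=Mon.

Mon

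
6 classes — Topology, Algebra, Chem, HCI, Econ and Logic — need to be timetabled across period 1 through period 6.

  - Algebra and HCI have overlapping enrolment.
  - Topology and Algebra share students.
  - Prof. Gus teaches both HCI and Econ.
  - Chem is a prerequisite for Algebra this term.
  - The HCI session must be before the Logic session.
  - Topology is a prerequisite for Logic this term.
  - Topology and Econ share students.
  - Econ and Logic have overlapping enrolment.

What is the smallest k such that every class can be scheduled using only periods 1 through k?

The precedence chain requires at least 2 distinct periods.
Could 2 periods be enough, i.e. nothing placed later than period 2? No: Logic must come after HCI (at period 1 or later) → {period 2}; HCI must come before Logic (at period 2 or earlier) → {period 1}; Econ can't share with Logic (period 2) → {period 1}; Econ can't share with HCI (period 1) → nothing is left.
So 2 periods is not enough.
3 works (last occupied period: period 3): for example Chem in period 1, Econ in period 3, HCI in period 1, Logic in period 2, Algebra in period 2, Topology in period 1.

3 periods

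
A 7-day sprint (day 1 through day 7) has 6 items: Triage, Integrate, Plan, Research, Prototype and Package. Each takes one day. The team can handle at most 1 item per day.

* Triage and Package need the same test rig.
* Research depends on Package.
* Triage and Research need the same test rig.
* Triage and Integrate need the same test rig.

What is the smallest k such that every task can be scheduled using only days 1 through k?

6 days

The precedence chain requires at least 2 distinct days.
With at most 1 per day and 6 tasks, at least 6 days are needed.
6 works (last occupied day: day 6): for example Research in day 2; Prototype in day 6; Triage in day 3; Plan in day 5; Integrate in day 4; Package in day 1.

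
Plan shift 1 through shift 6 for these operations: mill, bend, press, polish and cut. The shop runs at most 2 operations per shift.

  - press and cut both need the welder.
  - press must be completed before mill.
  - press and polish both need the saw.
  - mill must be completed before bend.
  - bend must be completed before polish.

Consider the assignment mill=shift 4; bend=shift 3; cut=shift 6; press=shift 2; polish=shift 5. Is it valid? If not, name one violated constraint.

No — it violates: mill must be completed before bend

The shop runs at most 2 operations per shift — holds.
press must be completed before mill — holds.
bend must be completed before polish — holds.
press and cut both need the welder — holds.
mill must be completed before bend — violated.
press and polish both need the saw — holds.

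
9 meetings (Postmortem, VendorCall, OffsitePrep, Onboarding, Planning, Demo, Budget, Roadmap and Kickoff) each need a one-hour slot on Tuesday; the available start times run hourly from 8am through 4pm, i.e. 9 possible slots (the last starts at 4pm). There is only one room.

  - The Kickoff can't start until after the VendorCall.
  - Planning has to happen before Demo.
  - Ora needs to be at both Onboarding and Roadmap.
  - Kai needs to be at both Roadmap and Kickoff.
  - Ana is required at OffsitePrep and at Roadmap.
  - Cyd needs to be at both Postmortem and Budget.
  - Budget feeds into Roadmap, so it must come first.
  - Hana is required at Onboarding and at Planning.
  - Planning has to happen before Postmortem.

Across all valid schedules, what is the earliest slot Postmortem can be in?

Precedence pushes Postmortem to at least 9am.
Postmortem at 9am is achievable: Planning in 8am, Demo in 11am, Postmortem in 9am, OffsitePrep in 3pm, VendorCall in 10am, Kickoff in 2pm, Onboarding in 4pm, Budget in 12pm, Roadmap in 1pm.

9am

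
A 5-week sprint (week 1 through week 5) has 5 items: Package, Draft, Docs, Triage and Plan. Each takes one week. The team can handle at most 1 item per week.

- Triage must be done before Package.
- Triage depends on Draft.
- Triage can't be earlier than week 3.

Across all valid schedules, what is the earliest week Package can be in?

week 4

Precedence pushes Package to at least week 4.
Package at week 4 is achievable: Draft=week 1; Plan=week 5; Docs=week 2; Package=week 4; Triage=week 3.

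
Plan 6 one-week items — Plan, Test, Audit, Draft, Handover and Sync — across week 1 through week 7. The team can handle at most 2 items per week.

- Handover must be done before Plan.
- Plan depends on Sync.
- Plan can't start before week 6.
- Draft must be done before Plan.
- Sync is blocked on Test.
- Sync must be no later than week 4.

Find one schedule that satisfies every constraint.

Audit=week 3; Sync=week 2; Handover=week 2; Test=week 1; Plan=week 6; Draft=week 1

Checking: Draft(week 1) before Plan(week 6); Test(week 1) before Sync(week 2); Handover(week 2) before Plan(week 6); Sync(week 2) before Plan(week 6); Sync=week 2 in [week 1,week 4]; Plan=week 6 in [week 6,week 7]; max 2 per week (cap 2).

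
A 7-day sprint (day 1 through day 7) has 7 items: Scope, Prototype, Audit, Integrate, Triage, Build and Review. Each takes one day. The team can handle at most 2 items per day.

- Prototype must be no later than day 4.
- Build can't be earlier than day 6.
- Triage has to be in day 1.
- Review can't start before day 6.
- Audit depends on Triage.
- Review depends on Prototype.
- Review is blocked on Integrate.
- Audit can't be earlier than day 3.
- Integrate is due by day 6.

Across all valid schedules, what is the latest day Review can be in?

day 7

Review is available from day 6.
Review at day 7 is achievable: Scope in day 2, Prototype in day 1, Build in day 6, Integrate in day 2, Review in day 7, Audit in day 3, Triage in day 1.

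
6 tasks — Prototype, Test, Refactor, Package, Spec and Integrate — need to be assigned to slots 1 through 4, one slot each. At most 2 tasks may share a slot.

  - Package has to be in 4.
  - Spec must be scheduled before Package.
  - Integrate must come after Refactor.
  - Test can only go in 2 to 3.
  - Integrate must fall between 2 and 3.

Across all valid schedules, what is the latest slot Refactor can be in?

Downstream work caps Refactor at 2.
Refactor at 2 is achievable: Test=2; Spec=1; Refactor=2; Prototype=1; Integrate=3; Package=4.

2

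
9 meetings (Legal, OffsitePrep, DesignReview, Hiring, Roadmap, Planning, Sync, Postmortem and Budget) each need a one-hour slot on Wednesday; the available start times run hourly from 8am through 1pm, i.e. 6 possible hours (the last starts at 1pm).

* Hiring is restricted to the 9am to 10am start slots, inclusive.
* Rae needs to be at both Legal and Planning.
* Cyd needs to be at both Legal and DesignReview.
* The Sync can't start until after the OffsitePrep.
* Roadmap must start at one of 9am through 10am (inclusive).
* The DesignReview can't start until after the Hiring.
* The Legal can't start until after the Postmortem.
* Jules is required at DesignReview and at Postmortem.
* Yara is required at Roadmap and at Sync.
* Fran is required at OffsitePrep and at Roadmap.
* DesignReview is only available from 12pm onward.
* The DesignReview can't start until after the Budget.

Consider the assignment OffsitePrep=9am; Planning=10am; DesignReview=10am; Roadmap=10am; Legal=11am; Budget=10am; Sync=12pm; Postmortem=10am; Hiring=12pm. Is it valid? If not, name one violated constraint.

Roadmap must start at one of 9am through 10am (inclusive) — holds.
The DesignReview can't start until after the Budget — violated.
The Legal can't start until after the Postmortem — holds.
The Sync can't start until after the OffsitePrep — holds.
Yara is required at Roadmap and at Sync — holds.
Jules is required at DesignReview and at Postmortem — violated.
Rae needs to be at both Legal and Planning — holds.
DesignReview is only available from 12pm onward — violated.
Cyd needs to be at both Legal and DesignReview — holds.
Hiring is restricted to the 9am to 10am start slots, inclusive — violated.
Fran is required at OffsitePrep and at Roadmap — holds.
The DesignReview can't start until after the Hiring — violated.

No — it violates: The DesignReview can't start until after the Hiring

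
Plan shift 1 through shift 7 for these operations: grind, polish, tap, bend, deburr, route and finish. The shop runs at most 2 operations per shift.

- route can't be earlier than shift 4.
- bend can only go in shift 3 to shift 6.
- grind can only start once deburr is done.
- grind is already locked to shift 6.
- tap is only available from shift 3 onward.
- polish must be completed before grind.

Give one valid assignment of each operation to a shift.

grind=shift 6; deburr=shift 1; tap=shift 3; finish=shift 2; route=shift 4; polish=shift 1; bend=shift 3

Checking: polish(shift 1) before grind(shift 6); deburr(shift 1) before grind(shift 6); bend=shift 3 in [shift 3,shift 6]; route=shift 4 in [shift 4,shift 7]; tap=shift 3 in [shift 3,shift 7]; grind=shift 6 in [shift 6,shift 6]; max 2 per shift (cap 2).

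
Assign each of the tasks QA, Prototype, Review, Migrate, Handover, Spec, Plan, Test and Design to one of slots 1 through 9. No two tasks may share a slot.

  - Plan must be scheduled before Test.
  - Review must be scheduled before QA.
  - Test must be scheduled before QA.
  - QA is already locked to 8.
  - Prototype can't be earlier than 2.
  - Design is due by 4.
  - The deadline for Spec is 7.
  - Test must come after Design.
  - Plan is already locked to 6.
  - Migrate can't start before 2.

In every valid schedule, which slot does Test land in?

Plan is fixed at 6 and must come before Test, so Test is at least 7.
QA is fixed at 8 and must come after Test, so Test is at most 7.
So Test must be 7.

7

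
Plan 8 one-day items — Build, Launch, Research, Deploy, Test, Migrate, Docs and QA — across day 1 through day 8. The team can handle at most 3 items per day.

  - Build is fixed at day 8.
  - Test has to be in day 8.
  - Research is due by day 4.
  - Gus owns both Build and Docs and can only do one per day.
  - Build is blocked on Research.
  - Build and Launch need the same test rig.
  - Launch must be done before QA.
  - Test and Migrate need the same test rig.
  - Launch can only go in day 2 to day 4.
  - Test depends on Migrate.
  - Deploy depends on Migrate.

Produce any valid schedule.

Launch=day 2, Deploy=day 2, Migrate=day 1, QA=day 3, Build=day 8, Test=day 8, Research=day 1, Docs=day 1

Checking: Research(day 1) before Build(day 8); Launch(day 2) before QA(day 3); Migrate(day 1) before Test(day 8); Migrate(day 1) before Deploy(day 2); Test(day 8) != Migrate(day 1); Build(day 8) != Launch(day 2); Build(day 8) != Docs(day 1); Research=day 1 in [day 1,day 4]; Test=day 8 in [day 8,day 8]; Launch=day 2 in [day 2,day 4]; Build=day 8 in [day 8,day 8]; max 3 per day (cap 3).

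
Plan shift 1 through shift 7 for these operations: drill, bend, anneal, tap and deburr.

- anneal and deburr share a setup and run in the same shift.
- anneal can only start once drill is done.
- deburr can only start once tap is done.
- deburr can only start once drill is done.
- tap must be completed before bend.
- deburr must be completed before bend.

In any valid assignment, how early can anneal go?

Precedence pushes anneal to at least shift 2; anneal must be in the same shift as deburr, which can't be after shift 6, so anneal is at most shift 6.
anneal at shift 2 is achievable: anneal in shift 2, deburr in shift 2, drill in shift 1, tap in shift 1, bend in shift 3.

shift 2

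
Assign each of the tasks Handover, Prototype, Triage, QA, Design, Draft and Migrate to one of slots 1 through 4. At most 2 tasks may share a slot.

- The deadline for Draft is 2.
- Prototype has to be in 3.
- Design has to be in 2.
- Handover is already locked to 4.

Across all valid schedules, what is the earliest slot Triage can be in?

1

Triage at 1 is achievable: Draft=1, Migrate=3, QA=2, Handover=4, Design=2, Triage=1, Prototype=3.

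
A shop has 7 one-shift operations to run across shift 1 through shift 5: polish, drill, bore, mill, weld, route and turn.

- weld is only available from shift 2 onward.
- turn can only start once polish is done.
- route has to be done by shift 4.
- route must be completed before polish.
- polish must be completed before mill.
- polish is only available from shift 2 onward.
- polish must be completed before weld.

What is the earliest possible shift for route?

Route's own window allows nothing later than shift 4; downstream work caps route at shift 3.
route at shift 1 is achievable: route=shift 1; turn=shift 3; drill=shift 1; weld=shift 3; polish=shift 2; bore=shift 1; mill=shift 3.

shift 1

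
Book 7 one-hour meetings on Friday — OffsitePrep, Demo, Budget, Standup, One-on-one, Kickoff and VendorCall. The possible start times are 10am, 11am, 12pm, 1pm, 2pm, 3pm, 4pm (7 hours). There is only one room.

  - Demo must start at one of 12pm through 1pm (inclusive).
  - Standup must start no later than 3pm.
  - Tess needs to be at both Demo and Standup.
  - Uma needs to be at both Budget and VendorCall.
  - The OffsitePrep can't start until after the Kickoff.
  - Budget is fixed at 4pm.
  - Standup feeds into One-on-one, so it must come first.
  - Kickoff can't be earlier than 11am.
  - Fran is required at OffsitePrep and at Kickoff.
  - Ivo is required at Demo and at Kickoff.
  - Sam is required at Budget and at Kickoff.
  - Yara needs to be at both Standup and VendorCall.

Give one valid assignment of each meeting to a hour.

Demo in 12pm, VendorCall in 3pm, One-on-one in 2pm, Standup in 10am, Kickoff in 11am, Budget in 4pm, OffsitePrep in 1pm

Checking: Standup(10am) before One-on-one(2pm); Kickoff(11am) before OffsitePrep(1pm); Budget(4pm) != Kickoff(11am); Budget(4pm) != VendorCall(3pm); OffsitePrep(1pm) != Kickoff(11am); Demo(12pm) != Kickoff(11am); Demo(12pm) != Standup(10am); Standup(10am) != VendorCall(3pm); Budget=4pm in [4pm,4pm]; Kickoff=11am in [11am,4pm]; Demo=12pm in [12pm,1pm]; Standup=10am in [10am,3pm]; max 1 per hour (cap 1).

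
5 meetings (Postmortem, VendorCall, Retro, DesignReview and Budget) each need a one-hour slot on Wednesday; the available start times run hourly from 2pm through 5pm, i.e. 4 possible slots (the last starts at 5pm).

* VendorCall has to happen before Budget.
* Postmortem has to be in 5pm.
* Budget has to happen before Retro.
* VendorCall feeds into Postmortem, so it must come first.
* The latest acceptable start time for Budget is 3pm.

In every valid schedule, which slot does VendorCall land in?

Downstream work caps VendorCall at 2pm.
So VendorCall is pinned to 2pm.

2pm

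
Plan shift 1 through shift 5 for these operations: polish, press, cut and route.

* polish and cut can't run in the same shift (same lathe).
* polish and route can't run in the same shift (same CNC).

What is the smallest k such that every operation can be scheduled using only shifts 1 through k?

Could 1 shift be enough, i.e. nothing placed later than shift 1? No: cut can't share with polish (shift 1) → nothing is left.
So 1 shift is not enough.
2 works (last occupied shift: shift 2): for example route=shift 2, polish=shift 1, press=shift 1, cut=shift 2.

2 shifts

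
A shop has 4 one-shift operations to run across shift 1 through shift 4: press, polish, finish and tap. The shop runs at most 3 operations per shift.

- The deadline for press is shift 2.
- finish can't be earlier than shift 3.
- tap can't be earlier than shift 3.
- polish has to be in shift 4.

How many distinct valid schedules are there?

Splitting on press: it can be shift 1 (4), shift 2 (4). Listing each branch's schedules as (polish, finish, tap) by shift number:
press=shift 1: (4,3,3) (4,3,4) (4,4,3) (4,4,4) — 4.
press=shift 2: (4,3,3) (4,3,4) (4,4,3) (4,4,4) — 4.
Summing: 4 + 4 = 8.

8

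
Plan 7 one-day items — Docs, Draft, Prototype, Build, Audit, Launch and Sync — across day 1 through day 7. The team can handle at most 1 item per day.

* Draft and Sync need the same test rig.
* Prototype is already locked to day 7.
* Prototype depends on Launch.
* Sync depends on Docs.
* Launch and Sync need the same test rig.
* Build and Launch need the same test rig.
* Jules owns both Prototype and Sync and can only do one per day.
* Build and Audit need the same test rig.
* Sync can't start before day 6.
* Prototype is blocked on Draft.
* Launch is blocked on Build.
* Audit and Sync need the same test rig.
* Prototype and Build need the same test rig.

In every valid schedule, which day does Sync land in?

Sync's window is day 6–day 7.
Prototype is fixed at day 7, and Sync can't share a day with Prototype.
So Sync must be day 6.

day 6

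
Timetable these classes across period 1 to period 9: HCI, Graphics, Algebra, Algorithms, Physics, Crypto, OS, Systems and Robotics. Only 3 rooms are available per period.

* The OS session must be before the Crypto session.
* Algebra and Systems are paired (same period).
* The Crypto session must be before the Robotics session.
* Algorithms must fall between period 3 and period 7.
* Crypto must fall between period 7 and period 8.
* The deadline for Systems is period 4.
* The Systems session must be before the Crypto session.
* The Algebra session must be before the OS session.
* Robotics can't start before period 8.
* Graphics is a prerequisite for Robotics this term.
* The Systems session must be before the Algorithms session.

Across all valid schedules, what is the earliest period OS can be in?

period 2

Precedence pushes OS to at least period 2; downstream work caps OS at period 7.
OS at period 2 is achievable: HCI in period 2, Graphics in period 1, Algorithms in period 3, Physics in period 2, OS in period 2, Algebra in period 1, Robotics in period 8, Systems in period 1, Crypto in period 7.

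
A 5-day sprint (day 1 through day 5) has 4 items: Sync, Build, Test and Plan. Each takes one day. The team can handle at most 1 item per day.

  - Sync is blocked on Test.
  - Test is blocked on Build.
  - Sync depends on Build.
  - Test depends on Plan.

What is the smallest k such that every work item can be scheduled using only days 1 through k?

The precedence chain requires at least 3 distinct days.
With at most 1 per day and 4 work items, at least 4 days are needed.
4 works (last occupied day: day 4): for example Plan=day 2; Build=day 1; Sync=day 4; Test=day 3.

4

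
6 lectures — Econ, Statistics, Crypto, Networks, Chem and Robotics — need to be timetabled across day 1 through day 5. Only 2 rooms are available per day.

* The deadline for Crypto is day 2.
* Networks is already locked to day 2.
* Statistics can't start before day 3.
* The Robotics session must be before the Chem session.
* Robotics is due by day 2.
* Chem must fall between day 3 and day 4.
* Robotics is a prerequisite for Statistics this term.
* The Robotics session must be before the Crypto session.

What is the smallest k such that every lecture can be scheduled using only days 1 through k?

3

The precedence chain requires at least 2 distinct days.
With at most 2 per day and 6 lectures, at least 3 days are needed.
Statistics can't be placed before day 3, so the schedule must run through at least day 3.
3 works (last occupied day: day 3): for example Crypto -> day 2; Econ -> day 1; Robotics -> day 1; Chem -> day 3; Networks -> day 2; Statistics -> day 3.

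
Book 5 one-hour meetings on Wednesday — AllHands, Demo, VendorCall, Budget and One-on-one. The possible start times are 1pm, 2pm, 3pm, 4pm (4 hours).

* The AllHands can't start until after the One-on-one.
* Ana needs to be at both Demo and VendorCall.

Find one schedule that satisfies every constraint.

Budget=1pm, Demo=1pm, One-on-one=1pm, AllHands=2pm, VendorCall=2pm

Checking: One-on-one(1pm) before AllHands(2pm); Demo(1pm) != VendorCall(2pm).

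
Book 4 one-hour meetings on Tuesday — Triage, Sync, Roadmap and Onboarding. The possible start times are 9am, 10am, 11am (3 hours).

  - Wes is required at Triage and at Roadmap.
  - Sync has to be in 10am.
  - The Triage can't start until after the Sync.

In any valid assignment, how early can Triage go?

Precedence pushes Triage to at least 11am.
Triage at 11am is achievable: Roadmap -> 9am; Triage -> 11am; Sync -> 10am; Onboarding -> 9am.

11am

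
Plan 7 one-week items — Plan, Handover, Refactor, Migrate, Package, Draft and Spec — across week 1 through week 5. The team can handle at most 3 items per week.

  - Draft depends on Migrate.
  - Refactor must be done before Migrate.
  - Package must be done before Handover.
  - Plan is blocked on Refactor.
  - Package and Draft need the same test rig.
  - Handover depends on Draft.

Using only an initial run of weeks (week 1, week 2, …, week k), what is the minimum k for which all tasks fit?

4

The precedence chain requires at least 4 distinct weeks.
With at most 3 per week and 7 tasks, at least 3 weeks are needed.
4 works (last occupied week: week 4): for example Plan=week 2, Refactor=week 1, Package=week 1, Handover=week 4, Migrate=week 2, Draft=week 3, Spec=week 1.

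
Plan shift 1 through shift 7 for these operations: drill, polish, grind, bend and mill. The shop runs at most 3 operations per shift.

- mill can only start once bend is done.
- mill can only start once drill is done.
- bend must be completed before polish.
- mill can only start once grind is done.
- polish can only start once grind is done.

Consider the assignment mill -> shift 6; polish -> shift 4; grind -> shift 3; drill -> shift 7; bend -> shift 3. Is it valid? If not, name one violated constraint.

No — it violates: mill can only start once drill is done

The shop runs at most 3 operations per shift — holds.
mill can only start once drill is done — violated.
bend must be completed before polish — holds.
polish can only start once grind is done — holds.
mill can only start once bend is done — holds.
mill can only start once grind is done — holds.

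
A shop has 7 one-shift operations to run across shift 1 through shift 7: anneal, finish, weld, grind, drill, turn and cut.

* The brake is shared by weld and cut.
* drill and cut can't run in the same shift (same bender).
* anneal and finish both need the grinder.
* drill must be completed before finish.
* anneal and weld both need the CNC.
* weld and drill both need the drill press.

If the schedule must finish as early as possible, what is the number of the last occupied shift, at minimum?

The precedence chain requires at least 2 distinct shifts.
Could 2 shifts be enough, i.e. nothing placed later than shift 2? No: finish must come after drill (at shift 1 or later) → {shift 2}; drill must come before finish (at shift 2 or earlier) → {shift 1}; weld can't share with drill (shift 1) → {shift 2}; cut can't share with drill (shift 1) → {shift 2}; cut can't share with weld (shift 2) → nothing is left.
So 2 shifts is not enough.
3 works (last occupied shift: shift 3): for example cut=shift 3, anneal=shift 1, drill=shift 1, turn=shift 1, finish=shift 2, weld=shift 2, grind=shift 1.

3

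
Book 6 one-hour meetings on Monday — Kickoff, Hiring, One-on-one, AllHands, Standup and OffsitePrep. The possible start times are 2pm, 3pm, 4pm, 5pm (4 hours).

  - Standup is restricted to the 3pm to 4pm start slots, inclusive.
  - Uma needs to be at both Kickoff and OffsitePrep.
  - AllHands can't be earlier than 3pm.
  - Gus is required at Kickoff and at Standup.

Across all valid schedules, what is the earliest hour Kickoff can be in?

Kickoff at 2pm is achievable: OffsitePrep -> 3pm, AllHands -> 3pm, Standup -> 3pm, Hiring -> 2pm, One-on-one -> 2pm, Kickoff -> 2pm.

2pm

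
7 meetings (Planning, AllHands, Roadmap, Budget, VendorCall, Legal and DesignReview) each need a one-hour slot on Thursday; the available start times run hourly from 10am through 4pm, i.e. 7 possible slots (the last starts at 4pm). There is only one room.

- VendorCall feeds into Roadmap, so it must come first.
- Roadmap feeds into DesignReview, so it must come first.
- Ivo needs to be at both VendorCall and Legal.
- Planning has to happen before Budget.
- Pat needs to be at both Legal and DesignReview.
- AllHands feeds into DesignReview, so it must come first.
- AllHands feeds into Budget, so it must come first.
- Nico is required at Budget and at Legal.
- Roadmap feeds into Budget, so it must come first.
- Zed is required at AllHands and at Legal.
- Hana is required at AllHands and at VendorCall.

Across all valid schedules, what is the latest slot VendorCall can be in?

1pm

Downstream work caps VendorCall at 2pm.
VendorCall at 1pm is achievable: Legal -> 12pm; Budget -> 3pm; DesignReview -> 4pm; Roadmap -> 2pm; Planning -> 11am; VendorCall -> 1pm; AllHands -> 10am.
Nothing later works — the conflict and capacity constraints rule out every slot after 1pm.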